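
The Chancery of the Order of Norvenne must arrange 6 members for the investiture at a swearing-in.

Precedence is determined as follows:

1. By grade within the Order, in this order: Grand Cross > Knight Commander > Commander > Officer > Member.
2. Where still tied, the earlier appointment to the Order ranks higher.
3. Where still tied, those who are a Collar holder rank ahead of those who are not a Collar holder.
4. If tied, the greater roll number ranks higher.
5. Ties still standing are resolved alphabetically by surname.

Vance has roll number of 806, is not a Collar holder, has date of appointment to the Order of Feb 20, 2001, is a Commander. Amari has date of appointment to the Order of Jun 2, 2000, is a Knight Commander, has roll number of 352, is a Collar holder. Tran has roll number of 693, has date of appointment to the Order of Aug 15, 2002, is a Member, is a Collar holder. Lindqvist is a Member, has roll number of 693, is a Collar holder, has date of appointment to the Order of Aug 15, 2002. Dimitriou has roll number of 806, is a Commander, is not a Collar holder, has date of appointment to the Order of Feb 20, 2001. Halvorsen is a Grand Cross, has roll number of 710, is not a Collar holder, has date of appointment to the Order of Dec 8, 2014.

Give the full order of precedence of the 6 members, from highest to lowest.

By grade within the Order: Halvorsen (Grand Cross); then Amari (Knight Commander); then Dimitriou and Vance (Commander); then Lindqvist and Tran (Member).
Dimitriou and Vance both have date of appointment to the Order Feb 20, 2001, so the next rule applies.
Dimitriou and Vance are each not a Collar holder, so the next rule applies.
Dimitriou and Vance both have roll number 806, so the next rule applies.
Among Dimitriou and Vance, alphabetically by surname: Dimitriou before Vance.
Lindqvist and Tran both have date of appointment to the Order Aug 15, 2002, so the next rule applies.
Lindqvist and Tran are each a Collar holder, so the next rule applies.
Lindqvist and Tran both have roll number 693, so the next rule applies.
Among Lindqvist and Tran, alphabetically by surname: Lindqvist before Tran.
Full order: Halvorsen, Amari, Dimitriou, Vance, Lindqvist, Tran.

Halvorsen, Amari, Dimitriou, Vance, Lindqvist, Tran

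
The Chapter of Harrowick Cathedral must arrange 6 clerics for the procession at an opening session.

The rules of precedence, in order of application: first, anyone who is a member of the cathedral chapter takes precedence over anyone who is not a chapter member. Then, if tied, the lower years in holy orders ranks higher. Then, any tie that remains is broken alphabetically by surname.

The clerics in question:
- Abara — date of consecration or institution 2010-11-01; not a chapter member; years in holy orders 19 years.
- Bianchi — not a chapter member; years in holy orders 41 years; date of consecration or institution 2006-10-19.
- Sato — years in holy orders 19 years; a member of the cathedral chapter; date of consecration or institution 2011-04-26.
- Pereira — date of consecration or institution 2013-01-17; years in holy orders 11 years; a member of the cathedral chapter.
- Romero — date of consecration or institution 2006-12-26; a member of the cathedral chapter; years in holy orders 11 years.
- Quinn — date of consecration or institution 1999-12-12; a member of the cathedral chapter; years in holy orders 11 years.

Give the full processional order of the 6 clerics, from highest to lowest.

Pereira, Quinn, Romero, Sato, Abara, Bianchi

By the first rule: Pereira, Quinn, Romero and Sato (each a member of the cathedral chapter); then Abara and Bianchi (both not a chapter member).
Among Pereira, Quinn, Romero and Sato, by years in holy orders (lower first): Pereira, Quinn and Romero (11 years) before Sato (19 years).
Among Pereira, Quinn and Romero, alphabetically by surname: Pereira before Quinn before Romero.
Among Abara and Bianchi, by years in holy orders (lower first): Abara (19 years) before Bianchi (41 years).
Full order: Pereira, Quinn, Romero, Sato, Abara, Bianchi.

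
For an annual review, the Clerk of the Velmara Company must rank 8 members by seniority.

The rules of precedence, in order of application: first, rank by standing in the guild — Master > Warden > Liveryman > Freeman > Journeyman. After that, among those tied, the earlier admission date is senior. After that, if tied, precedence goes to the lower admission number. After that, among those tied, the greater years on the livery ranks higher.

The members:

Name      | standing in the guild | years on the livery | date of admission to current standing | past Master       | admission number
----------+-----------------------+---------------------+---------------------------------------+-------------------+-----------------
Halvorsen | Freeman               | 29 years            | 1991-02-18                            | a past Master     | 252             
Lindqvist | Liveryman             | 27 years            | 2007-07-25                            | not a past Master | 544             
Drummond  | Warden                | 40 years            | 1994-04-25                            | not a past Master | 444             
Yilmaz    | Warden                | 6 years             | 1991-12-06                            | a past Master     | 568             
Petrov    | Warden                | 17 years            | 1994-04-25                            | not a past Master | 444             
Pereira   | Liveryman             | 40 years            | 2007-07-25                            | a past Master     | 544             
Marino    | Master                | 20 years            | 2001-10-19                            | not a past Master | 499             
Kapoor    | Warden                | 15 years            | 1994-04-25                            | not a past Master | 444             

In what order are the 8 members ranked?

Marino, Yilmaz, Drummond, Petrov, Kapoor, Pereira, Lindqvist, Halvorsen

By standing in the guild: Marino (Master); then Yilmaz, Drummond, Petrov and Kapoor (Warden); then Pereira and Lindqvist (Liveryman); then Halvorsen (Freeman).
Among Yilmaz, Drummond, Petrov and Kapoor, by date of admission to current standing (earlier first): Yilmaz (1991-12-06) before Drummond, Petrov and Kapoor (1994-04-25).
Drummond, Petrov and Kapoor all have admission number 444, so the next rule applies.
Among Drummond, Petrov and Kapoor, by years on the livery (higher first): Drummond (40 years) before Petrov (17 years) before Kapoor (15 years).
Pereira and Lindqvist both have date of admission to current standing 2007-07-25, so the next rule applies.
Pereira and Lindqvist both have admission number 544, so the next rule applies.
Among Pereira and Lindqvist, by years on the livery (higher first): Pereira (40 years) before Lindqvist (27 years).
Full order: Marino, Yilmaz, Drummond, Petrov, Kapoor, Pereira, Lindqvist, Halvorsen.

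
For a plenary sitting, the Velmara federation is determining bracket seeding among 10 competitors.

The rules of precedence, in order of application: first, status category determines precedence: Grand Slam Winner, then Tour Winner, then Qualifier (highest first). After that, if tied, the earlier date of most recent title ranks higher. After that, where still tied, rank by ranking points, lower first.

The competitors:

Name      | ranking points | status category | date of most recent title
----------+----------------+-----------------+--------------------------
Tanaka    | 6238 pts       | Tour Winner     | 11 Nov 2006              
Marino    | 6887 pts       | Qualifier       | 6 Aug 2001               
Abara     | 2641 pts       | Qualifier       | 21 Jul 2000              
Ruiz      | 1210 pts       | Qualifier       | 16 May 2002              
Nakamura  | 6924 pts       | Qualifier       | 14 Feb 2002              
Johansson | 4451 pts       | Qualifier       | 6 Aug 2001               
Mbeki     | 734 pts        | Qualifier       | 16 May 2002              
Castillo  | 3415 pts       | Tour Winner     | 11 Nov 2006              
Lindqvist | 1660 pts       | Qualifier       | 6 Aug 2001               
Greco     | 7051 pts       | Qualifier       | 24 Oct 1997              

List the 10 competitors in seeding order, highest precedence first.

By status category: Castillo and Tanaka (Tour Winner); then Greco, Abara, Lindqvist, Johansson, Marino, Nakamura, Mbeki and Ruiz (Qualifier).
Castillo and Tanaka both have date of most recent title 11 Nov 2006, so the next rule applies.
Among Castillo and Tanaka, by ranking points (lower first): Castillo (3415 pts) before Tanaka (6238 pts).
Among Greco, Abara, Lindqvist, Johansson, Marino, Nakamura, Mbeki and Ruiz, by date of most recent title (earlier first): Greco (24 Oct 1997) before Abara (21 Jul 2000) before Lindqvist, Johansson and Marino (6 Aug 2001) before Nakamura (14 Feb 2002) before Mbeki and Ruiz (16 May 2002).
Among Lindqvist, Johansson and Marino, by ranking points (lower first): Lindqvist (1660 pts) before Johansson (4451 pts) before Marino (6887 pts).
Among Mbeki and Ruiz, by ranking points (lower first): Mbeki (734 pts) before Ruiz (1210 pts).
Full order: Castillo, Tanaka, Greco, Abara, Lindqvist, Johansson, Marino, Nakamura, Mbeki, Ruiz.

Castillo, Tanaka, Greco, Abara, Lindqvist, Johansson, Marino, Nakamura, Mbeki, Ruiz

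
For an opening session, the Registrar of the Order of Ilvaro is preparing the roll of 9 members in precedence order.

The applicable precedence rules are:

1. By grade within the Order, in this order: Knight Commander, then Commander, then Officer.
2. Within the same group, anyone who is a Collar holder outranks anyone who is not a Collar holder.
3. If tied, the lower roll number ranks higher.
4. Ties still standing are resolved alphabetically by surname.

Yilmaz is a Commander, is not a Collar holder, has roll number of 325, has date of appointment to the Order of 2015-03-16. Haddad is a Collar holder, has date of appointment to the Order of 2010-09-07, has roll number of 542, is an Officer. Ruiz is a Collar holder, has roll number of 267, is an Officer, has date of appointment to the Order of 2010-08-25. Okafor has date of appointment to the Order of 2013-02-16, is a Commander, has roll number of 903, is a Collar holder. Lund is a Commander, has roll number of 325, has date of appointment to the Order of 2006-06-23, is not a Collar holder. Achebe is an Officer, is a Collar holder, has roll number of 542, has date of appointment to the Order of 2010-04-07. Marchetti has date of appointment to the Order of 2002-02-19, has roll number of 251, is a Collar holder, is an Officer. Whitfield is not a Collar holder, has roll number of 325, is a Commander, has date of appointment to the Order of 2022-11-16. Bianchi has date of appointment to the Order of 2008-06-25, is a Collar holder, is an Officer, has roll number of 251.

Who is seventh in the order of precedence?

By grade within the Order: Okafor, Lund, Whitfield and Yilmaz (Commander); then Bianchi, Marchetti, Ruiz, Achebe and Haddad (Officer).
Among Okafor, Lund, Whitfield and Yilmaz, a Collar holder before not a Collar holder: Okafor (a Collar holder) before Lund, Whitfield and Yilmaz (not a Collar holder).
Lund, Whitfield and Yilmaz all have roll number 325, so the next rule applies.
Among Lund, Whitfield and Yilmaz, alphabetically by surname: Lund before Whitfield before Yilmaz.
Bianchi, Marchetti, Ruiz, Achebe and Haddad are each a Collar holder, so the next rule applies.
Among Bianchi, Marchetti, Ruiz, Achebe and Haddad, by roll number (lower first): Bianchi and Marchetti (251) before Ruiz (267) before Achebe and Haddad (542).
Among Bianchi and Marchetti, alphabetically by surname: Bianchi before Marchetti.
Among Achebe and Haddad, alphabetically by surname: Achebe before Haddad.
Order: Okafor, Lund, Whitfield, Yilmaz, Bianchi, Marchetti, Ruiz, Achebe, Haddad.

Ruiz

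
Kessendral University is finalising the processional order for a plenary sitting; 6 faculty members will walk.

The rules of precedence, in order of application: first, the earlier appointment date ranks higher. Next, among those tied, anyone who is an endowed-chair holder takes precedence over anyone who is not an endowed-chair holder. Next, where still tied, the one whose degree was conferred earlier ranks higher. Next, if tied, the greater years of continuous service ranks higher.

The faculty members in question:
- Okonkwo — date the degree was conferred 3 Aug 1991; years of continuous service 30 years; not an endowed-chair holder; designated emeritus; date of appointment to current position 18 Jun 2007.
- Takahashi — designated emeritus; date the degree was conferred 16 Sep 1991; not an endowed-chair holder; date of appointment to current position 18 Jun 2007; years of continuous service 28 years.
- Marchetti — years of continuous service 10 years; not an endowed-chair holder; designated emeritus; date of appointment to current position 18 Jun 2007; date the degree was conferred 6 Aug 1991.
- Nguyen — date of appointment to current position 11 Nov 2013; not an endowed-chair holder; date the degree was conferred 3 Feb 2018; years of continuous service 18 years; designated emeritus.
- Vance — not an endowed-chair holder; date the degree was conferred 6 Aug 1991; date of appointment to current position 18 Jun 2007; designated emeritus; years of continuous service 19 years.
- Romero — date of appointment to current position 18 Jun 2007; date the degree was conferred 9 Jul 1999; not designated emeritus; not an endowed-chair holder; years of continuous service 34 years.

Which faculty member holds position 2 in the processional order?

Vance

By date of appointment to current position (earlier first): Okonkwo, Vance, Marchetti, Takahashi and Romero (each 18 Jun 2007); then Nguyen (11 Nov 2013).
Okonkwo, Vance, Marchetti, Takahashi and Romero are each not an endowed-chair holder, so the next rule applies.
Among Okonkwo, Vance, Marchetti, Takahashi and Romero, by date the degree was conferred (earlier first): Okonkwo (3 Aug 1991) before Vance and Marchetti (6 Aug 1991) before Takahashi (16 Sep 1991) before Romero (9 Jul 1999).
Among Vance and Marchetti, by years of continuous service (higher first): Vance (19 years) before Marchetti (10 years).
Order: Okonkwo, Vance, Marchetti, Takahashi, Romero, Nguyen.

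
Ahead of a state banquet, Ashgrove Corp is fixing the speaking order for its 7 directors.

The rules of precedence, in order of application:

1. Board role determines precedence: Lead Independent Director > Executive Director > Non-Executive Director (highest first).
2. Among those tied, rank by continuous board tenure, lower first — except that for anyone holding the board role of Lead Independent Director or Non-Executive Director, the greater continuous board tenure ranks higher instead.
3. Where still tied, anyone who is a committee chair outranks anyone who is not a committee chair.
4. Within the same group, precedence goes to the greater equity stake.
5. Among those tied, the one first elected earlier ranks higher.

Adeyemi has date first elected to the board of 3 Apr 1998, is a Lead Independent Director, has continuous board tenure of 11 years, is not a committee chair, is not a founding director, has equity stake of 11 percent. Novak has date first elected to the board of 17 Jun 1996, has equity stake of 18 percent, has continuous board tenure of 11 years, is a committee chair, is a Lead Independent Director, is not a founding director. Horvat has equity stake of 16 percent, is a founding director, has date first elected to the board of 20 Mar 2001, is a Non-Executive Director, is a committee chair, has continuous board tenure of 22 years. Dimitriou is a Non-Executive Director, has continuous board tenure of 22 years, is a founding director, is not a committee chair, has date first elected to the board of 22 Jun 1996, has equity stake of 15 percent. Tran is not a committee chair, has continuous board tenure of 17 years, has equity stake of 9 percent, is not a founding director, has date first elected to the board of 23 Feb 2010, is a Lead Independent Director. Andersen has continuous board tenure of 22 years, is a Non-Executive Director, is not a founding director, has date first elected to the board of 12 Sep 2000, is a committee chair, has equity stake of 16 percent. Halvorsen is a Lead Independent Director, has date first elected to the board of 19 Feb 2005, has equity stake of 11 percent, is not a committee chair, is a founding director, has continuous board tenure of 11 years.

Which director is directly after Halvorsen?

By board role: Tran, Novak, Adeyemi and Halvorsen (Lead Independent Director); then Andersen, Horvat and Dimitriou (Non-Executive Director).
Among Tran, Novak, Adeyemi and Halvorsen, by continuous board tenure (higher first) (reversed rule for this group): Tran (17 years) before Novak, Adeyemi and Halvorsen (11 years).
Among Novak, Adeyemi and Halvorsen, a committee chair before not a committee chair: Novak (a committee chair) before Adeyemi and Halvorsen (not a committee chair).
Adeyemi and Halvorsen both have equity stake 11 percent, so the next rule applies.
Among Adeyemi and Halvorsen, by date first elected to the board (earlier first): Adeyemi (3 Apr 1998) before Halvorsen (19 Feb 2005).
Andersen, Horvat and Dimitriou all have continuous board tenure 22 years, so the next rule applies.
Among Andersen, Horvat and Dimitriou, a committee chair before not a committee chair: Andersen and Horvat (a committee chair) before Dimitriou (not a committee chair).
Andersen and Horvat both have equity stake 16 percent, so the next rule applies.
Among Andersen and Horvat, by date first elected to the board (earlier first): Andersen (12 Sep 2000) before Horvat (20 Mar 2001).
Order: Tran, Novak, Adeyemi, Halvorsen, Andersen, Horvat, Dimitriou.

Andersen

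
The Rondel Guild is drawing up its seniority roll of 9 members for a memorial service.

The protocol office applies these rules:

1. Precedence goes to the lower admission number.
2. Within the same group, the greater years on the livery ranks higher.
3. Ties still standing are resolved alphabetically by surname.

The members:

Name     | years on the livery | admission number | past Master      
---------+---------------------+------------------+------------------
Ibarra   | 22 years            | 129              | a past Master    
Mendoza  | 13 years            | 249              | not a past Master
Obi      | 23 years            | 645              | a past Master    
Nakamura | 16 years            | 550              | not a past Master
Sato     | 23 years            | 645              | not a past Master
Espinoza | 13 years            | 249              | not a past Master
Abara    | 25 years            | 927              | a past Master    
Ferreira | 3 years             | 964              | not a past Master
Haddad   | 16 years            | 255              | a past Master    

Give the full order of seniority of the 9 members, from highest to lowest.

By admission number (lower first): Ibarra (129); then Espinoza and Mendoza (both 249); then Haddad (255); then Nakamura (550); then Obi and Sato (both 645); then Abara (927); then Ferreira (964).
Espinoza and Mendoza both have years on the livery 13 years, so the next rule applies.
Among Espinoza and Mendoza, alphabetically by surname: Espinoza before Mendoza.
Obi and Sato both have years on the livery 23 years, so the next rule applies.
Among Obi and Sato, alphabetically by surname: Obi before Sato.
Full order: Ibarra, Espinoza, Mendoza, Haddad, Nakamura, Obi, Sato, Abara, Ferreira.

Ibarra, Espinoza, Mendoza, Haddad, Nakamura, Obi, Sato, Abara, Ferreira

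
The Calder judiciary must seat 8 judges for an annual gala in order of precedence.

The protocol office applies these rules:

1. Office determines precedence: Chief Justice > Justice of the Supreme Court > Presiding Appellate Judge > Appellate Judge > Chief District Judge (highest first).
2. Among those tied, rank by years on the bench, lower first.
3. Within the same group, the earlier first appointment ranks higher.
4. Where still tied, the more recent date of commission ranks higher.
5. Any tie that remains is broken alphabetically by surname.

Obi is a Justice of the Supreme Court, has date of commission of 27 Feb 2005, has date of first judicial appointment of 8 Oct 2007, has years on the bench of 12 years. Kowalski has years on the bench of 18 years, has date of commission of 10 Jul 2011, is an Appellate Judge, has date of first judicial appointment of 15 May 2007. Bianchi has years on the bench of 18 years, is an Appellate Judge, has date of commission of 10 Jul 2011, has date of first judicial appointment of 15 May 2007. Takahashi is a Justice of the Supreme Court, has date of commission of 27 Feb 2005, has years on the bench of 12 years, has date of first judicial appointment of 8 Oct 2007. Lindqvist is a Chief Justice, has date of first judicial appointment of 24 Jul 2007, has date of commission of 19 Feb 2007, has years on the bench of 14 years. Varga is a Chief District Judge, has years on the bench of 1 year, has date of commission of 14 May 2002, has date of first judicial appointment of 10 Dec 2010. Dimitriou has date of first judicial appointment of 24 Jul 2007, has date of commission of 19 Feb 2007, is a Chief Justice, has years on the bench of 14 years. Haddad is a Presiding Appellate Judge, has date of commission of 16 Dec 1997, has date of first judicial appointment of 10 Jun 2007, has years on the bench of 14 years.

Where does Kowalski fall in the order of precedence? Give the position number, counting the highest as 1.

7

By office: Dimitriou and Lindqvist (Chief Justice); then Obi and Takahashi (Justice of the Supreme Court); then Haddad (Presiding Appellate Judge); then Bianchi and Kowalski (Appellate Judge); then Varga (Chief District Judge).
Dimitriou and Lindqvist both have years on the bench 14 years, so the next rule applies.
Dimitriou and Lindqvist both have date of first judicial appointment 24 Jul 2007, so the next rule applies.
Dimitriou and Lindqvist both have date of commission 19 Feb 2007, so the next rule applies.
Among Dimitriou and Lindqvist, alphabetically by surname: Dimitriou before Lindqvist.
Obi and Takahashi both have years on the bench 12 years, so the next rule applies.
Obi and Takahashi both have date of first judicial appointment 8 Oct 2007, so the next rule applies.
Obi and Takahashi both have date of commission 27 Feb 2005, so the next rule applies.
Among Obi and Takahashi, alphabetically by surname: Obi before Takahashi.
Bianchi and Kowalski both have years on the bench 18 years, so the next rule applies.
Bianchi and Kowalski both have date of first judicial appointment 15 May 2007, so the next rule applies.
Bianchi and Kowalski both have date of commission 10 Jul 2011, so the next rule applies.
Among Bianchi and Kowalski, alphabetically by surname: Bianchi before Kowalski.
Order: Dimitriou, Lindqvist, Obi, Takahashi, Haddad, Bianchi, Kowalski, Varga. So position 7.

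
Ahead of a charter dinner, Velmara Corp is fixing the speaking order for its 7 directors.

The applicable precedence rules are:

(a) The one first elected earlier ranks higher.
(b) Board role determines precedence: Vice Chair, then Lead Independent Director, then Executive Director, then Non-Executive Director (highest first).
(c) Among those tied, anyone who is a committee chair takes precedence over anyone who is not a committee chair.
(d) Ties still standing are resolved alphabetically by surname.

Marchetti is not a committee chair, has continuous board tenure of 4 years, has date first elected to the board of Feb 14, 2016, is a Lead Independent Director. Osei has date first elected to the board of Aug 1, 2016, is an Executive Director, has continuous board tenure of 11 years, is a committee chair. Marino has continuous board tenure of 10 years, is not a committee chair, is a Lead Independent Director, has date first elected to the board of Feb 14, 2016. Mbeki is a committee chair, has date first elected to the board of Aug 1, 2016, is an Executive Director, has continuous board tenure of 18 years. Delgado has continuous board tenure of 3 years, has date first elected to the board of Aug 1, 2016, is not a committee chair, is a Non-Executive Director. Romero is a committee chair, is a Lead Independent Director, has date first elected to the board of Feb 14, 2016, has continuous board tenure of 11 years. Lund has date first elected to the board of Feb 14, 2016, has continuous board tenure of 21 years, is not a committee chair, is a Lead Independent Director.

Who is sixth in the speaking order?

Osei

By date first elected to the board (earlier first): Romero, Lund, Marchetti and Marino (each Feb 14, 2016); then Mbeki, Osei and Delgado (each Aug 1, 2016).
Romero, Lund, Marchetti and Marino are each Lead Independent Director, so the next rule applies.
Among Romero, Lund, Marchetti and Marino, a committee chair before not a committee chair: Romero (a committee chair) before Lund, Marchetti and Marino (not a committee chair).
Among Lund, Marchetti and Marino, alphabetically by surname: Lund before Marchetti before Marino.
Among Mbeki, Osei and Delgado, by board role: Mbeki and Osei (Executive Director) before Delgado (Non-Executive Director).
Mbeki and Osei are each a committee chair, so the next rule applies.
Among Mbeki and Osei, alphabetically by surname: Mbeki before Osei.
Order: Romero, Lund, Marchetti, Marino, Mbeki, Osei, Delgado.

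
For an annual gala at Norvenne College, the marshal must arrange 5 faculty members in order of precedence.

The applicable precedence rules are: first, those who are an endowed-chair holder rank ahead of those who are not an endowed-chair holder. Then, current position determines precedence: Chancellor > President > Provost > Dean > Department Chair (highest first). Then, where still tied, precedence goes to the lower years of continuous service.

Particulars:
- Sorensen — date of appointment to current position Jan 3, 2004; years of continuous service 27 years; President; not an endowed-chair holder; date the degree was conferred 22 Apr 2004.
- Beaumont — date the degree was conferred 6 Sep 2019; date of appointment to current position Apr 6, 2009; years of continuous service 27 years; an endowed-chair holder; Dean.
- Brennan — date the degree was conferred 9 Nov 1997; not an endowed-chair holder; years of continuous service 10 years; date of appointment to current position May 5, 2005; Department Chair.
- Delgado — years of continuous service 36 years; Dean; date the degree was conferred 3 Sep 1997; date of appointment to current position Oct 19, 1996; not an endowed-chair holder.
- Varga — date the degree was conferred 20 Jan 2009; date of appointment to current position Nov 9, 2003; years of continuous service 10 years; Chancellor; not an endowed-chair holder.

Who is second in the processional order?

By the first rule: Beaumont (an endowed-chair holder); then Varga, Sorensen, Delgado and Brennan (each not an endowed-chair holder).
Among Varga, Sorensen, Delgado and Brennan, by current position: Varga (Chancellor) before Sorensen (President) before Delgado (Dean) before Brennan (Department Chair).
Order: Beaumont, Varga, Sorensen, Delgado, Brennan.

Varga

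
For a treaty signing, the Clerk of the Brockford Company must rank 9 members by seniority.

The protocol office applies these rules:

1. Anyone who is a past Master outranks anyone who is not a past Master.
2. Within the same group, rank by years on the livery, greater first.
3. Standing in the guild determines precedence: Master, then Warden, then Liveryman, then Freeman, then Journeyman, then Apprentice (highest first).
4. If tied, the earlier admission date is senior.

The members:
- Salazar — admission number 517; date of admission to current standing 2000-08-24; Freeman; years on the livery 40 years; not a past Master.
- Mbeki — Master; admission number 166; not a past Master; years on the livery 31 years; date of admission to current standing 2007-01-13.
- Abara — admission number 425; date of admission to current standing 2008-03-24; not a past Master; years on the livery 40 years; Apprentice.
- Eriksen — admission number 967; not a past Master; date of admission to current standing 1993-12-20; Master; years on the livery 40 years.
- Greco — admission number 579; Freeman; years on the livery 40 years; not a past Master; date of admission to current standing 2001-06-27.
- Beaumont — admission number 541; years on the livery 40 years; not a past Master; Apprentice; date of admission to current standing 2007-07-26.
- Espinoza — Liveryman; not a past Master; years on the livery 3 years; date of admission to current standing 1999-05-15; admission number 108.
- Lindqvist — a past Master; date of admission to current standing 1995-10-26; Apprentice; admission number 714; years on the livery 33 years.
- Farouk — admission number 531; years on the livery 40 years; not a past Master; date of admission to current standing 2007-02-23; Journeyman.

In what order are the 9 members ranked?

By the first rule: Lindqvist (a past Master); then Eriksen, Salazar, Greco, Farouk, Beaumont, Abara, Mbeki and Espinoza (each not a past Master).
Among Eriksen, Salazar, Greco, Farouk, Beaumont, Abara, Mbeki and Espinoza, by years on the livery (higher first): Eriksen, Salazar, Greco, Farouk, Beaumont and Abara (40 years) before Mbeki (31 years) before Espinoza (3 years).
Among Eriksen, Salazar, Greco, Farouk, Beaumont and Abara, by standing in the guild: Eriksen (Master) before Salazar and Greco (Freeman) before Farouk (Journeyman) before Beaumont and Abara (Apprentice).
Among Salazar and Greco, by date of admission to current standing (earlier first): Salazar (2000-08-24) before Greco (2001-06-27).
Among Beaumont and Abara, by date of admission to current standing (earlier first): Beaumont (2007-07-26) before Abara (2008-03-24).
Full order: Lindqvist, Eriksen, Salazar, Greco, Farouk, Beaumont, Abara, Mbeki, Espinoza.

Lindqvist, Eriksen, Salazar, Greco, Farouk, Beaumont, Abara, Mbeki, Espinoza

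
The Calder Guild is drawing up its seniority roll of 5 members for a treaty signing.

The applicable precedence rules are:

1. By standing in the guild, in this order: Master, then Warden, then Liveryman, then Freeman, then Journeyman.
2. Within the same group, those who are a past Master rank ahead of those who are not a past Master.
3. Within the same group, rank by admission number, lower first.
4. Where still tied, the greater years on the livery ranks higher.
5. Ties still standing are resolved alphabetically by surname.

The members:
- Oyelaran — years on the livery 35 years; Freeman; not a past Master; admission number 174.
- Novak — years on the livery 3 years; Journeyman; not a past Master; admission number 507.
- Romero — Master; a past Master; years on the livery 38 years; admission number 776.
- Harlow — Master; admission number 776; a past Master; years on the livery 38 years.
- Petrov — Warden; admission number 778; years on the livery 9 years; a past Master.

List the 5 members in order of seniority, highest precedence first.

Harlow, Romero, Petrov, Oyelaran, Novak

By standing in the guild: Harlow and Romero (Master); then Petrov (Warden); then Oyelaran (Freeman); then Novak (Journeyman).
Harlow and Romero are each a past Master, so the next rule applies.
Harlow and Romero both have admission number 776, so the next rule applies.
Harlow and Romero both have years on the livery 38 years, so the next rule applies.
Among Harlow and Romero, alphabetically by surname: Harlow before Romero.
Full order: Harlow, Romero, Petrov, Oyelaran, Novak.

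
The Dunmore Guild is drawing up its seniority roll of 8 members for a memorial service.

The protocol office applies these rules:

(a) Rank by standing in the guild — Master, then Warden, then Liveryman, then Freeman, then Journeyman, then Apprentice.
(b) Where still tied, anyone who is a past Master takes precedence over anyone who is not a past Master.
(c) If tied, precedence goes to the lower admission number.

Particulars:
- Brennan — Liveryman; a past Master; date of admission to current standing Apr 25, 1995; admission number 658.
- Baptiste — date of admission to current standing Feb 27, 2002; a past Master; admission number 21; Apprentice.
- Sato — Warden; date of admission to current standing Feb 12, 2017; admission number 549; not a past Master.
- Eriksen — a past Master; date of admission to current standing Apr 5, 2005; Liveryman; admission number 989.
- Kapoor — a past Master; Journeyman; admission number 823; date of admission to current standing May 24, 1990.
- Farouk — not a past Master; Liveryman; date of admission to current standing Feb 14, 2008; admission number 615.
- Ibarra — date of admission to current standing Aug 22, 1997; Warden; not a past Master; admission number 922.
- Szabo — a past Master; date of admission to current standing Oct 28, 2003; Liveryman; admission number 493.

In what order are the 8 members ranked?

By standing in the guild: Sato and Ibarra (Warden); then Szabo, Brennan, Eriksen and Farouk (Liveryman); then Kapoor (Journeyman); then Baptiste (Apprentice).
Sato and Ibarra are each not a past Master, so the next rule applies.
Among Sato and Ibarra, by admission number (lower first): Sato (549) before Ibarra (922).
Among Szabo, Brennan, Eriksen and Farouk, a past Master before not a past Master: Szabo, Brennan and Eriksen (a past Master) before Farouk (not a past Master).
Among Szabo, Brennan and Eriksen, by admission number (lower first): Szabo (493) before Brennan (658) before Eriksen (989).
Full order: Sato, Ibarra, Szabo, Brennan, Eriksen, Farouk, Kapoor, Baptiste.

Sato, Ibarra, Szabo, Brennan, Eriksen, Farouk, Kapoor, Baptiste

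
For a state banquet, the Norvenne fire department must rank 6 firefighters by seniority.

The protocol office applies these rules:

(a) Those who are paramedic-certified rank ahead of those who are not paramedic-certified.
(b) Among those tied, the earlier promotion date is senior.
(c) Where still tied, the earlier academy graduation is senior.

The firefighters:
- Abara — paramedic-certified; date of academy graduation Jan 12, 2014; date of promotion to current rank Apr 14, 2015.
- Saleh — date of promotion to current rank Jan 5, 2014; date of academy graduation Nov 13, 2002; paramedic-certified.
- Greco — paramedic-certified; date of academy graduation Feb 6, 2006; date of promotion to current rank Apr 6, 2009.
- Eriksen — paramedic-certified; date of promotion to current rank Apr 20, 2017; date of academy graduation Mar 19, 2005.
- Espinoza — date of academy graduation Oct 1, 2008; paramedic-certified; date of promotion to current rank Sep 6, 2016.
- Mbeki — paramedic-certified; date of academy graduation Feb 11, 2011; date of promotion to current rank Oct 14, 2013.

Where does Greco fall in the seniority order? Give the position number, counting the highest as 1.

By the first rule: Greco, Mbeki, Saleh, Abara, Espinoza and Eriksen (each paramedic-certified).
Among Greco, Mbeki, Saleh, Abara, Espinoza and Eriksen, by date of promotion to current rank (earlier first): Greco (Apr 6, 2009) before Mbeki (Oct 14, 2013) before Saleh (Jan 5, 2014) before Abara (Apr 14, 2015) before Espinoza (Sep 6, 2016) before Eriksen (Apr 20, 2017).
Order: Greco, Mbeki, Saleh, Abara, Espinoza, Eriksen. So position 1.

1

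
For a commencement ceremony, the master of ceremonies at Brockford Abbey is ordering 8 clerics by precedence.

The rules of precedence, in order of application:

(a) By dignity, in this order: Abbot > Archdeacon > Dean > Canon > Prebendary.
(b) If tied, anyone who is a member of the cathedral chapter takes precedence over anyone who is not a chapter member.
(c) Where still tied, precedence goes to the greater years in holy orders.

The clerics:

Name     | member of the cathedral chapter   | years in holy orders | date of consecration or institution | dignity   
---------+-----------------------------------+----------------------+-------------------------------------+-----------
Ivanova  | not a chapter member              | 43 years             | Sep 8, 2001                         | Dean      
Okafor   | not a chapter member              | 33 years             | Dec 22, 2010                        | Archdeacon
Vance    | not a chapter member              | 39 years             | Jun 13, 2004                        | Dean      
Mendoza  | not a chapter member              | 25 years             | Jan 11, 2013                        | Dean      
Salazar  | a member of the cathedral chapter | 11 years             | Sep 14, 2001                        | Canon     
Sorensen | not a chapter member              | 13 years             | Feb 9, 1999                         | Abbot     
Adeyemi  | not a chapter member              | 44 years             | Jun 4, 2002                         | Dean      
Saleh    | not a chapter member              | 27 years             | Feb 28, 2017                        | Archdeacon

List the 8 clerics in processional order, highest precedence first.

Sorensen, Okafor, Saleh, Adeyemi, Ivanova, Vance, Mendoza, Salazar

By dignity: Sorensen (Abbot); then Okafor and Saleh (Archdeacon); then Adeyemi, Ivanova, Vance and Mendoza (Dean); then Salazar (Canon).
Okafor and Saleh are each not a chapter member, so the next rule applies.
Among Okafor and Saleh, by years in holy orders (higher first): Okafor (33 years) before Saleh (27 years).
Adeyemi, Ivanova, Vance and Mendoza are each not a chapter member, so the next rule applies.
Among Adeyemi, Ivanova, Vance and Mendoza, by years in holy orders (higher first): Adeyemi (44 years) before Ivanova (43 years) before Vance (39 years) before Mendoza (25 years).
Full order: Sorensen, Okafor, Saleh, Adeyemi, Ivanova, Vance, Mendoza, Salazar.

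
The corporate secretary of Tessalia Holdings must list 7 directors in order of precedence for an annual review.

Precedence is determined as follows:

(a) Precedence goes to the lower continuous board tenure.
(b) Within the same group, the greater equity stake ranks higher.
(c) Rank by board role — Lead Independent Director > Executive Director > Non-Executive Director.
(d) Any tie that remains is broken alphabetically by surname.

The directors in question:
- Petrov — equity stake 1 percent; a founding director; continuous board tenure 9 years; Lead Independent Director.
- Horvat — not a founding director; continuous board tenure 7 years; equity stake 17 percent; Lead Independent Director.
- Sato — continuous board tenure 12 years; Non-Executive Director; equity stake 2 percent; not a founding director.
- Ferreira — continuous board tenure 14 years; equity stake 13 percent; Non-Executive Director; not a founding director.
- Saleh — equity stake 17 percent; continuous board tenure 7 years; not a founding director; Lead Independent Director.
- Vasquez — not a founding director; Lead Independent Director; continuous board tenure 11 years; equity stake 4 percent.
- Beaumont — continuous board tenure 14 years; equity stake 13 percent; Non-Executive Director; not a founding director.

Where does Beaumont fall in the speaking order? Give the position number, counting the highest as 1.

By continuous board tenure (lower first): Horvat and Saleh (both 7 years); then Petrov (9 years); then Vasquez (11 years); then Sato (12 years); then Beaumont and Ferreira (both 14 years).
Horvat and Saleh both have equity stake 17 percent, so the next rule applies.
Horvat and Saleh are each Lead Independent Director, so the next rule applies.
Among Horvat and Saleh, alphabetically by surname: Horvat before Saleh.
Beaumont and Ferreira both have equity stake 13 percent, so the next rule applies.
Beaumont and Ferreira are each Non-Executive Director, so the next rule applies.
Among Beaumont and Ferreira, alphabetically by surname: Beaumont before Ferreira.
Order: Horvat, Saleh, Petrov, Vasquez, Sato, Beaumont, Ferreira. So position 6.

6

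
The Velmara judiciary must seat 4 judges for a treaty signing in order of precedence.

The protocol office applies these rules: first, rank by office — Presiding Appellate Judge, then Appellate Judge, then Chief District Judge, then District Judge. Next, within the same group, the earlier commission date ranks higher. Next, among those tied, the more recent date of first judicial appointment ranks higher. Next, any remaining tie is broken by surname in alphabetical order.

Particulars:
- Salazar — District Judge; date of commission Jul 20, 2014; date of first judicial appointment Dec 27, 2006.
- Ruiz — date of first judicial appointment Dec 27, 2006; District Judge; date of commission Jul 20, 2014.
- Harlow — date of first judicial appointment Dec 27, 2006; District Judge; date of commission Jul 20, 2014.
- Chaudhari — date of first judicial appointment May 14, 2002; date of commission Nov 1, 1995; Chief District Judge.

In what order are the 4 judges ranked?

By office: Chaudhari (Chief District Judge); then Harlow, Ruiz and Salazar (District Judge).
Harlow, Ruiz and Salazar all have date of commission Jul 20, 2014, so the next rule applies.
Harlow, Ruiz and Salazar all have date of first judicial appointment Dec 27, 2006, so the next rule applies.
Among Harlow, Ruiz and Salazar, alphabetically by surname: Harlow before Ruiz before Salazar.
Full order: Chaudhari, Harlow, Ruiz, Salazar.

Chaudhari, Harlow, Ruiz, Salazar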